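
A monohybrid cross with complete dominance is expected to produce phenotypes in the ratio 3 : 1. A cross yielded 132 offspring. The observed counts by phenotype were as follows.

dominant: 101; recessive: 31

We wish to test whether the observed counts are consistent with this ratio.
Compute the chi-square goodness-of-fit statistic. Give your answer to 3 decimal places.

Ratio total = 4. Expected counts: 132×3/4 = 99, 132×1/4 = 33.
cat            O        E   (O−E)²/E
dominant     101       99     0.0404
recessive     31       33     0.1212
Sum = 0.162

0.162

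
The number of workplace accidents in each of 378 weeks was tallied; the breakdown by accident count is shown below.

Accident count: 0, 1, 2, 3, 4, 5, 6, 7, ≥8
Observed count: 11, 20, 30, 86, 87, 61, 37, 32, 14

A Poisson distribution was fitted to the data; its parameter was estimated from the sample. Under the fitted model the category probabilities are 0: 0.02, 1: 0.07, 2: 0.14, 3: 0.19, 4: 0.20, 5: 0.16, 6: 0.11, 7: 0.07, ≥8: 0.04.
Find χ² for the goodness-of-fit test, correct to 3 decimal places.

Expected counts E_i = n·p_i: 378×0.02 = 7.56, 378×0.07 = 26.46, 378×0.14 = 52.92, 378×0.19 = 71.82, 378×0.20 = 75.6, 378×0.16 = 60.48, 378×0.11 = 41.58, 378×0.07 = 26.46, 378×0.04 = 15.12.
0: (11 − 7.56)²/7.56 = 11.8336/7.56 = 1.5653
1: (20 − 26.46)²/26.46 = 41.7316/26.46 = 1.5772
2: (30 − 52.92)²/52.92 = 525.3264/52.92 = 9.9268
3: (86 − 71.82)²/71.82 = 201.0724/71.82 = 2.7997
4: (87 − 75.6)²/75.6 = 129.96/75.6 = 1.7190
5: (61 − 60.48)²/60.48 = 0.2704/60.48 = 0.0045
6: (37 − 41.58)²/41.58 = 20.9764/41.58 = 0.5045
7: (32 − 26.46)²/26.46 = 30.6916/26.46 = 1.1599
≥8: (14 − 15.12)²/15.12 = 1.2544/15.12 = 0.0830
Sum = 19.340

19.340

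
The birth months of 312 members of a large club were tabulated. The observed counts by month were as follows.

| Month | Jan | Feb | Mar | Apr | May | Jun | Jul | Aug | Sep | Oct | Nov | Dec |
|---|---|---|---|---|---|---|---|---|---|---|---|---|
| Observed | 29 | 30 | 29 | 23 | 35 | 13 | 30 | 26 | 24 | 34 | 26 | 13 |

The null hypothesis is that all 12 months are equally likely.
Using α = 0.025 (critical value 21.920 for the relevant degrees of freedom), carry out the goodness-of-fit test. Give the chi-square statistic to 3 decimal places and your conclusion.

Under H₀ each category has probability 1/12, so each expected count is 312/12 = 26.
cat         O        E   (O−E)²/E
Jan        29       26     0.3462
Feb        30       26     0.6154
Mar        29       26     0.3462
Apr        23       26     0.3462
May        35       26     3.1154
Jun        13       26     6.5000
Jul        30       26     0.6154
Aug        26       26     0.0000
Sep        24       26     0.1538
Oct        34       26     2.4615
Nov        26       26     0.0000
Dec        13       26     6.5000
Sum = 21.000
df = 11. Since 21.000 < 21.920, we do not reject H₀.

21.000; do not reject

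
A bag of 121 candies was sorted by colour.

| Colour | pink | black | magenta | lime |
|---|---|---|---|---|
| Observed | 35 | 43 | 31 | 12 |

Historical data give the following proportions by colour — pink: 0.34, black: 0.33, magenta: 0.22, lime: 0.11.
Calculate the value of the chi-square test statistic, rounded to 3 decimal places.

Expected counts E_i = n·p_i: 121×0.34 = 41.14, 121×0.33 = 39.93, 121×0.22 = 26.62, 121×0.11 = 13.31.
pink: (35 − 41.14)²/41.14 = 37.6996/41.14 = 0.9164
black: (43 − 39.93)²/39.93 = 9.4249/39.93 = 0.2360
magenta: (31 − 26.62)²/26.62 = 19.1844/26.62 = 0.7207
lime: (12 − 13.31)²/13.31 = 1.7161/13.31 = 0.1289
Sum = 2.002

2.002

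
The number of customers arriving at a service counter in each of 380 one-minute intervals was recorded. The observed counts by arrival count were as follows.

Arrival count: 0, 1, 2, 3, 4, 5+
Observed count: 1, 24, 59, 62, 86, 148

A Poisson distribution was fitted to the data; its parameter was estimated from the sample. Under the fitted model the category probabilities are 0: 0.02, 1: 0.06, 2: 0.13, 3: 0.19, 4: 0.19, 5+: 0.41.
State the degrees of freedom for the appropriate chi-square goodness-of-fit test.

There are k = 6 categories and 1 parameter estimated from the data, so df = 6 − 1 − 1 = 4.

4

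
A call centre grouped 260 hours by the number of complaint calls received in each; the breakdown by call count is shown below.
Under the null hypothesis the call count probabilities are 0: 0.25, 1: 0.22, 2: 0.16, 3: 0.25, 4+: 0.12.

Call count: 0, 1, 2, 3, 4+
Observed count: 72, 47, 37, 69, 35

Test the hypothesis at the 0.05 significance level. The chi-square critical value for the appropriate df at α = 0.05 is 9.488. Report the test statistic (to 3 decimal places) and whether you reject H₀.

3.790; do not reject

Expected counts E_i = n·p_i: 260×0.25 = 65, 260×0.22 = 57.2, 260×0.16 = 41.6, 260×0.25 = 65, 260×0.12 = 31.2.
0: (72 − 65)²/65 = 49/65 = 0.7538
1: (47 − 57.2)²/57.2 = 104.04/57.2 = 1.8189
2: (37 − 41.6)²/41.6 = 21.16/41.6 = 0.5087
3: (69 − 65)²/65 = 16/65 = 0.2462
4+: (35 − 31.2)²/31.2 = 14.44/31.2 = 0.4628
Sum = 3.790
df = 4. Since 3.790 < 9.488, we do not reject H₀.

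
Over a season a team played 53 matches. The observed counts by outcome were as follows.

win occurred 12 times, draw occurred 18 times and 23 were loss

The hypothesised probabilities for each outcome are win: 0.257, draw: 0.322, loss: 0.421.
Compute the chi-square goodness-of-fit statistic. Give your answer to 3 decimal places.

0.265

Expected counts E_i = n·p_i: 53×0.257 = 13.621, 53×0.322 = 17.066, 53×0.421 = 22.313.
cat         O        E   (O−E)²/E
win        12   13.621     0.1929
draw       18   17.066     0.0511
loss       23   22.313     0.0212
Sum = 0.265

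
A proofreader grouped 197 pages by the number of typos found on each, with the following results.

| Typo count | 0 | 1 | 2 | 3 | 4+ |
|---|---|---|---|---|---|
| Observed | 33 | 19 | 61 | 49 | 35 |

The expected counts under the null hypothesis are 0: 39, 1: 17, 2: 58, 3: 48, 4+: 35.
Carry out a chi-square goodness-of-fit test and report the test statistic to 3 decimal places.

1.334

χ² = (33−39)²/39 + (19−17)²/17 + (61−58)²/58 + (49−48)²/48 + (35−35)²/35
   = 0.9231 + 0.2353 + 0.1552 + 0.0208 + 0.0000
Sum = 1.334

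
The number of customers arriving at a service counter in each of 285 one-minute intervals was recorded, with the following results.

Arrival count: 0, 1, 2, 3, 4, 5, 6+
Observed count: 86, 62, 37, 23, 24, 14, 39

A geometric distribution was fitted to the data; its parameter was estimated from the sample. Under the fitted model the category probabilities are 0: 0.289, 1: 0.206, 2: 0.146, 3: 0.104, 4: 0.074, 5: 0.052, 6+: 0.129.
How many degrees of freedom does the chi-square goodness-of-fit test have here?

5

There are k = 7 categories and 1 parameter estimated from the data, so df = 7 − 1 − 1 = 5.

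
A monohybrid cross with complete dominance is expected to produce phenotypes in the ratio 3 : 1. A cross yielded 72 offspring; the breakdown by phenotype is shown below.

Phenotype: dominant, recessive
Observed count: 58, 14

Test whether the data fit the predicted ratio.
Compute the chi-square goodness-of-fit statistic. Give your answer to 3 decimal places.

Ratio total = 4. Expected counts: 72×3/4 = 54, 72×1/4 = 18.
dominant: (58 − 54)²/54 = 16/54 = 0.2963
recessive: (14 − 18)²/18 = 16/18 = 0.8889
Sum = 1.185

1.185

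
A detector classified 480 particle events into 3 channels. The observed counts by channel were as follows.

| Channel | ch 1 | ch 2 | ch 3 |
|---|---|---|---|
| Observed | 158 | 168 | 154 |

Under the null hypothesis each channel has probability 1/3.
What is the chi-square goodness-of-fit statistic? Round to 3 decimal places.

Under H₀ each category has probability 1/3, so each expected count is 480/3 = 160.
χ² = (158−160)²/160 + (168−160)²/160 + (154−160)²/160
   = 0.0250 + 0.4000 + 0.2250
Sum = 0.650

0.650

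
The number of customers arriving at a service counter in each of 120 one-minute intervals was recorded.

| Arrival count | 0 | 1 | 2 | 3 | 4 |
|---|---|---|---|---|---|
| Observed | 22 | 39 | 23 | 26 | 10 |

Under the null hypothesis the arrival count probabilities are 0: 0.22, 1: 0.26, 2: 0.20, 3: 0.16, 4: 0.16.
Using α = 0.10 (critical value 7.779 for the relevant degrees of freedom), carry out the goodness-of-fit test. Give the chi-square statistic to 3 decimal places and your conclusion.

Expected counts E_i = n·p_i: 120×0.22 = 26.4, 120×0.26 = 31.2, 120×0.20 = 24, 120×0.16 = 19.2, 120×0.16 = 19.2.
cat         O        E   (O−E)²/E
0          22     26.4     0.7333
1          39     31.2     1.9500
2          23       24     0.0417
3          26     19.2     2.4083
4          10     19.2     4.4083
Sum = 9.542
df = 4. Since 9.542 > 7.779, we reject H₀.

9.542; reject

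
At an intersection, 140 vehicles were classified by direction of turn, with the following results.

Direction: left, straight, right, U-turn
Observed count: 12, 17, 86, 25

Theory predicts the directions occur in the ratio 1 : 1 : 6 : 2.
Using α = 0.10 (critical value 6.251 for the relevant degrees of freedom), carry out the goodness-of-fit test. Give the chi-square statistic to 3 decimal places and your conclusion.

Ratio total = 10. Expected counts: 140×1/10 = 14, 140×1/10 = 14, 140×6/10 = 84, 140×2/10 = 28.
χ² = (12−14)²/14 + (17−14)²/14 + (86−84)²/84 + (25−28)²/28
   = 0.2857 + 0.6429 + 0.0476 + 0.3214
Sum = 1.298
df = 3. Since 1.298 < 6.251, we do not reject H₀.

1.298; do not reject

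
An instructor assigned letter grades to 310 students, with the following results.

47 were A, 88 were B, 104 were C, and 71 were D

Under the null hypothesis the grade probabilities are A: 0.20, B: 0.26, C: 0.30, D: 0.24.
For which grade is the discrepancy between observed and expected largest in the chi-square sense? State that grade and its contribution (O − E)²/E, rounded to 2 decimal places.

A, 3.63

Expected counts E_i = n·p_i: 310×0.20 = 62, 310×0.26 = 80.6, 310×0.30 = 93, 310×0.24 = 74.4.
cat         O        E   (O−E)²/E
A          47       62      3.629
B          88     80.6      0.679
C         104       93      1.301
D          71     74.4      0.155
The largest term is for A: 3.63.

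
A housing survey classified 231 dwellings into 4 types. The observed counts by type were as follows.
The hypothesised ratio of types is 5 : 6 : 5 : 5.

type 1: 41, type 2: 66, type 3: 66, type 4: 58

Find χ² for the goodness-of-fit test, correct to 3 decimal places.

Ratio total = 21. Expected counts: 231×5/21 = 55, 231×6/21 = 66, 231×5/21 = 55, 231×5/21 = 55.
cat         O        E   (O−E)²/E
type 1     41       55     3.5636
type 2     66       66     0.0000
type 3     66       55     2.2000
type 4     58       55     0.1636
Sum = 5.927

5.927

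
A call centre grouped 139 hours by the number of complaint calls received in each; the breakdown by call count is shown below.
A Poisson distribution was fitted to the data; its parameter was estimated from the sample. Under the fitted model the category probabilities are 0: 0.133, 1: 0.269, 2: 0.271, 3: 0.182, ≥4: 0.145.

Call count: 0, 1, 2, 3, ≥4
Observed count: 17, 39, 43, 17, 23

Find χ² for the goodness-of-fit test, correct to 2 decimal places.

Expected counts E_i = n·p_i: 139×0.133 = 18.487, 139×0.269 = 37.391, 139×0.271 = 37.669, 139×0.182 = 25.298, 139×0.145 = 20.155.
χ² = (17−18.487)²/18.487 + (39−37.391)²/37.391 + (43−37.669)²/37.669 + (17−25.298)²/25.298 + (23−20.155)²/20.155
   = 0.120 + 0.069 + 0.754 + 2.722 + 0.402
Sum = 4.07

4.07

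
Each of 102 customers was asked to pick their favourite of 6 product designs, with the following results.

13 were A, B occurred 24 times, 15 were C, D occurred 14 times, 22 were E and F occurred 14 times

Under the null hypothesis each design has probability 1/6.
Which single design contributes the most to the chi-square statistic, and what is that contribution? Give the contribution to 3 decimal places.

B, 2.882

Expected count for each of the 6 categories: 102/6 = 17.
χ² = (13−17)²/17 + (24−17)²/17 + (15−17)²/17 + (14−17)²/17 + (22−17)²/17 + (14−17)²/17
   = 0.9412 + 2.8824 + 0.2353 + 0.5294 + 1.4706 + 0.5294
The largest term is for B: 2.882.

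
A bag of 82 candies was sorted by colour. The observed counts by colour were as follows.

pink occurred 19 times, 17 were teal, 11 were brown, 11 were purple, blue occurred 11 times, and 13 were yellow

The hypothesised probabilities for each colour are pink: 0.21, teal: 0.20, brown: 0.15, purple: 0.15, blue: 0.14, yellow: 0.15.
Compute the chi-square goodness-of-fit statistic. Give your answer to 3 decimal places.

0.541

Expected counts E_i = n·p_i: 82×0.21 = 17.22, 82×0.20 = 16.4, 82×0.15 = 12.3, 82×0.15 = 12.3, 82×0.14 = 11.48, 82×0.15 = 12.3.
cat         O        E   (O−E)²/E
pink       19    17.22     0.1840
teal       17     16.4     0.0220
brown      11     12.3     0.1374
purple     11     12.3     0.1374
blue       11    11.48     0.0201
yellow     13     12.3     0.0398
Sum = 0.541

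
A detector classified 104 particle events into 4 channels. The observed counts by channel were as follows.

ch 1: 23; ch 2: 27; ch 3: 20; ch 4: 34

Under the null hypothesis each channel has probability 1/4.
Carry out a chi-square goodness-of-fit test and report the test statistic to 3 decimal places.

Expected count for each of the 4 categories: 104/4 = 26.
ch 1: (23 − 26)²/26 = 9/26 = 0.3462
ch 2: (27 − 26)²/26 = 1/26 = 0.0385
ch 3: (20 − 26)²/26 = 36/26 = 1.3846
ch 4: (34 − 26)²/26 = 64/26 = 2.4615
Sum = 4.231

4.231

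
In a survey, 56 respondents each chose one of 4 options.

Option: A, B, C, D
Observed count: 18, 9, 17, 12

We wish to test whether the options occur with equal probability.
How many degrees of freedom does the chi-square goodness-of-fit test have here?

3

There are k = 4 categories and no parameters were estimated from the data, so df = 4 − 1 = 3.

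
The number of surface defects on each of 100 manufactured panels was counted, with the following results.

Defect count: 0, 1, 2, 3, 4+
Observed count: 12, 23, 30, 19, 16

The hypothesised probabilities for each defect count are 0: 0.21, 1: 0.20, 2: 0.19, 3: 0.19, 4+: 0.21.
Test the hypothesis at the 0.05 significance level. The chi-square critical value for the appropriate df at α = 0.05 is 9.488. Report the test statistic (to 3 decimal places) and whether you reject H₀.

Expected counts E_i = n·p_i: 100×0.21 = 21, 100×0.20 = 20, 100×0.19 = 19, 100×0.19 = 19, 100×0.21 = 21.
χ² = (12−21)²/21 + (23−20)²/20 + (30−19)²/19 + (19−19)²/19 + (16−21)²/21
   = 3.8571 + 0.4500 + 6.3684 + 0.0000 + 1.1905
Sum = 11.866
df = 4. Since 11.866 > 9.488, we reject H₀.

11.866; reject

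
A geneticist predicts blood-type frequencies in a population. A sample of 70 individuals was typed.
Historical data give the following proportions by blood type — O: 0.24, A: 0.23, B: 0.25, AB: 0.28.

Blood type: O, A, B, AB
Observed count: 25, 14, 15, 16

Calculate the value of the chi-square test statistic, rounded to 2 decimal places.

Expected counts E_i = n·p_i: 70×0.24 = 16.8, 70×0.23 = 16.1, 70×0.25 = 17.5, 70×0.28 = 19.6.
χ² = (25−16.8)²/16.8 + (14−16.1)²/16.1 + (15−17.5)²/17.5 + (16−19.6)²/19.6
   = 4.002 + 0.274 + 0.357 + 0.661
Sum = 5.29

5.29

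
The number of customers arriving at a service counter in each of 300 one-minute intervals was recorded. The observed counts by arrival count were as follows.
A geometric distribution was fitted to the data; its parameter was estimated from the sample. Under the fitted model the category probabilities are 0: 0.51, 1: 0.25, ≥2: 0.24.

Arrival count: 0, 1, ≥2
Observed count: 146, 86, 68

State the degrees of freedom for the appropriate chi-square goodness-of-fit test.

1

There are k = 3 categories and 1 parameter estimated from the data, so df = 3 − 1 − 1 = 1.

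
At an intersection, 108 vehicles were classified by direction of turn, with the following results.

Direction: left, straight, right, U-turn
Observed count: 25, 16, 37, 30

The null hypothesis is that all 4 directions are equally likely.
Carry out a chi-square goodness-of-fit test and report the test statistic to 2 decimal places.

Expected count for each of the 4 categories: 108/4 = 27.
cat           O        E   (O−E)²/E
left         25       27      0.148
straight     16       27      4.481
right        37       27      3.704
U-turn       30       27      0.333
Sum = 8.67

8.67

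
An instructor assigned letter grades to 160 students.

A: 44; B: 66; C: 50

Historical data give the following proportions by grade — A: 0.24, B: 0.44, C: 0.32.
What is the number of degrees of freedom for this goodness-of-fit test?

There are k = 3 categories and no parameters were estimated from the data, so df = 3 − 1 = 2.

2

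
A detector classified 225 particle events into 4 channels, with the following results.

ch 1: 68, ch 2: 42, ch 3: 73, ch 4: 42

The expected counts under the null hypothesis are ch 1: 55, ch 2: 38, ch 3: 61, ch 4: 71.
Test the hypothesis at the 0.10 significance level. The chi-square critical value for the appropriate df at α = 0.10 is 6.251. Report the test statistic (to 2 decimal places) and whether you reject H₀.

ch 1: (68 − 55)²/55 = 169/55 = 3.073
ch 2: (42 − 38)²/38 = 16/38 = 0.421
ch 3: (73 − 61)²/61 = 144/61 = 2.361
ch 4: (42 − 71)²/71 = 841/71 = 11.845
Sum = 17.70
df = 3. Since 17.70 > 6.251, we reject H₀.

17.70; reject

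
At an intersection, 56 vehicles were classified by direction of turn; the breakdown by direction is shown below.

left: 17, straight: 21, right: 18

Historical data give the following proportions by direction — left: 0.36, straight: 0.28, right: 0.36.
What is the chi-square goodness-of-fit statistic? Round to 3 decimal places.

Expected counts E_i = n·p_i: 56×0.36 = 20.16, 56×0.28 = 15.68, 56×0.36 = 20.16.
χ² = (17−20.16)²/20.16 + (21−15.68)²/15.68 + (18−20.16)²/20.16
   = 0.4953 + 1.8050 + 0.2314
Sum = 2.532

2.532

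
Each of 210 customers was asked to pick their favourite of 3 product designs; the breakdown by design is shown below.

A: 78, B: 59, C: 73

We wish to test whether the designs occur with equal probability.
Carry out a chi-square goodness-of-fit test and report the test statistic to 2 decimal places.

Expected count for each of the 3 categories: 210/3 = 70.
cat         O        E   (O−E)²/E
A          78       70      0.914
B          59       70      1.729
C          73       70      0.129
Sum = 2.77

2.77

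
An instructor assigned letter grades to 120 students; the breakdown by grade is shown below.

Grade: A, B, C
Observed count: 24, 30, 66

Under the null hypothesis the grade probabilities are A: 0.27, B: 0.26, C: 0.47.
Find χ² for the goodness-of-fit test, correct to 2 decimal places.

3.86

Expected counts E_i = n·p_i: 120×0.27 = 32.4, 120×0.26 = 31.2, 120×0.47 = 56.4.
cat         O        E   (O−E)²/E
A          24     32.4      2.178
B          30     31.2      0.046
C          66     56.4      1.634
Sum = 3.86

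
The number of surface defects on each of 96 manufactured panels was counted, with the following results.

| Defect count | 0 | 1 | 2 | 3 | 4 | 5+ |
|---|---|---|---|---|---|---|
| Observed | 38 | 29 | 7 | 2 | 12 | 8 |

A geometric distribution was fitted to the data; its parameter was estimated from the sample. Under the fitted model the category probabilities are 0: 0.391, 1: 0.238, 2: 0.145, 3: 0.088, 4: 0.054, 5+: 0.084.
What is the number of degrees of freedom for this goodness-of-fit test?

There are k = 6 categories and 1 parameter estimated from the data, so df = 6 − 1 − 1 = 4.

4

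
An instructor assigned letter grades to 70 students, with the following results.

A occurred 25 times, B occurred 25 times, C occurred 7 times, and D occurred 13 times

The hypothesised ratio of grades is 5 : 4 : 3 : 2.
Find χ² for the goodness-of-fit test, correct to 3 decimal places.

Ratio total = 14. Expected counts: 70×5/14 = 25, 70×4/14 = 20, 70×3/14 = 15, 70×2/14 = 10.
cat         O        E   (O−E)²/E
A          25       25     0.0000
B          25       20     1.2500
C           7       15     4.2667
D          13       10     0.9000
Sum = 6.417

6.417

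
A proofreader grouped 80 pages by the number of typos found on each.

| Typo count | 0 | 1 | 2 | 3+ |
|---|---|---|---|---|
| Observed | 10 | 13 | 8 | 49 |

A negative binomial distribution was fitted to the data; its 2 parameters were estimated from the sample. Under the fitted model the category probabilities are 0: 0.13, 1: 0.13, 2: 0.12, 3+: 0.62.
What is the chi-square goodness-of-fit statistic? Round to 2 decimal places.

Expected counts E_i = n·p_i: 80×0.13 = 10.4, 80×0.13 = 10.4, 80×0.12 = 9.6, 80×0.62 = 49.6.
cat         O        E   (O−E)²/E
0          10     10.4      0.015
1          13     10.4      0.650
2           8      9.6      0.267
3+         49     49.6      0.007
Sum = 0.94

0.94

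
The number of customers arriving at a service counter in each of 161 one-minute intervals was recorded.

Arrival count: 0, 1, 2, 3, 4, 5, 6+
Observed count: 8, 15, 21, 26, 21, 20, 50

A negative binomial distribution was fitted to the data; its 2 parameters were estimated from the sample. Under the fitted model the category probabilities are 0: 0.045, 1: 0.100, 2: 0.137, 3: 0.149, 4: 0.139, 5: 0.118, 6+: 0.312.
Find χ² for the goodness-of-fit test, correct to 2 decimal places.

Expected counts E_i = n·p_i: 161×0.045 = 7.245, 161×0.100 = 16.1, 161×0.137 = 22.057, 161×0.149 = 23.989, 161×0.139 = 22.379, 161×0.118 = 18.998, 161×0.312 = 50.232.
0: (8 − 7.245)²/7.245 = 0.570025/7.245 = 0.079
1: (15 − 16.1)²/16.1 = 1.21/16.1 = 0.075
2: (21 − 22.057)²/22.057 = 1.117249/22.057 = 0.051
3: (26 − 23.989)²/23.989 = 4.044121/23.989 = 0.169
4: (21 − 22.379)²/22.379 = 1.901641/22.379 = 0.085
5: (20 − 18.998)²/18.998 = 1.004004/18.998 = 0.053
6+: (50 − 50.232)²/50.232 = 0.053824/50.232 = 0.001
Sum = 0.51

0.51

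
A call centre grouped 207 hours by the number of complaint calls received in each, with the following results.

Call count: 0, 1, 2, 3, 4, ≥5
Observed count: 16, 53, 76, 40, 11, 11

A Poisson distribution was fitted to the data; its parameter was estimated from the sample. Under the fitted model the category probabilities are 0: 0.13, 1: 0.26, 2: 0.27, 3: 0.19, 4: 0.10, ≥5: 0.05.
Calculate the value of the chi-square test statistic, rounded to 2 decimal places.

Expected counts E_i = n·p_i: 207×0.13 = 26.91, 207×0.26 = 53.82, 207×0.27 = 55.89, 207×0.19 = 39.33, 207×0.10 = 20.7, 207×0.05 = 10.35.
0: (16 − 26.91)²/26.91 = 119.0281/26.91 = 4.423
1: (53 − 53.82)²/53.82 = 0.6724/53.82 = 0.012
2: (76 − 55.89)²/55.89 = 404.4121/55.89 = 7.236
3: (40 − 39.33)²/39.33 = 0.4489/39.33 = 0.011
4: (11 − 20.7)²/20.7 = 94.09/20.7 = 4.545
≥5: (11 − 10.35)²/10.35 = 0.4225/10.35 = 0.041
Sum = 16.27

16.27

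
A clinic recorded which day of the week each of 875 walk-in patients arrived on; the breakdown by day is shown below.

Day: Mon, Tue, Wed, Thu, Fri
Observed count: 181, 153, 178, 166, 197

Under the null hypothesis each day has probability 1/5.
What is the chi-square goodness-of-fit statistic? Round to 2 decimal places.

6.25

Expected count for each of the 5 categories: 875/5 = 175.
Mon: (181 − 175)²/175 = 36/175 = 0.206
Tue: (153 − 175)²/175 = 484/175 = 2.766
Wed: (178 − 175)²/175 = 9/175 = 0.051
Thu: (166 − 175)²/175 = 81/175 = 0.463
Fri: (197 − 175)²/175 = 484/175 = 2.766
Sum = 6.25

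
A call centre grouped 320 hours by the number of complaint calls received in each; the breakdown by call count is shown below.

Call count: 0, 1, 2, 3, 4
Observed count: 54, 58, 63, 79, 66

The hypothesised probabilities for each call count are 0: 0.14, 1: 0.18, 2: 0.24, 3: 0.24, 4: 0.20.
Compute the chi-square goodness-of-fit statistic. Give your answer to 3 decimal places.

4.497

Expected counts E_i = n·p_i: 320×0.14 = 44.8, 320×0.18 = 57.6, 320×0.24 = 76.8, 320×0.24 = 76.8, 320×0.20 = 64.
cat         O        E   (O−E)²/E
0          54     44.8     1.8893
1          58     57.6     0.0028
2          63     76.8     2.4797
3          79     76.8     0.0630
4          66       64     0.0625
Sum = 4.497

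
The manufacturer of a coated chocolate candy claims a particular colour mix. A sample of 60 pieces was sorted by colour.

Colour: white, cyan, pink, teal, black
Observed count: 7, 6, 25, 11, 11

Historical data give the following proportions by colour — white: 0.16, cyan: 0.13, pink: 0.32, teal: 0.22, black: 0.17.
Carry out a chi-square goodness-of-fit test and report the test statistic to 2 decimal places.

3.30

Expected counts E_i = n·p_i: 60×0.16 = 9.6, 60×0.13 = 7.8, 60×0.32 = 19.2, 60×0.22 = 13.2, 60×0.17 = 10.2.
white: (7 − 9.6)²/9.6 = 6.76/9.6 = 0.704
cyan: (6 − 7.8)²/7.8 = 3.24/7.8 = 0.415
pink: (25 − 19.2)²/19.2 = 33.64/19.2 = 1.752
teal: (11 − 13.2)²/13.2 = 4.84/13.2 = 0.367
black: (11 − 10.2)²/10.2 = 0.64/10.2 = 0.063
Sum = 3.30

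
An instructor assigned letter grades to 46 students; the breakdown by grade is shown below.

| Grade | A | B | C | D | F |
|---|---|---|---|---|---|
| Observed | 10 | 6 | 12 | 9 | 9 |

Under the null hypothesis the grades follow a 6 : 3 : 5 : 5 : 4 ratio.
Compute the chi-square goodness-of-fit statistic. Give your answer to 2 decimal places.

Ratio total = 23. Expected counts: 46×6/23 = 12, 46×3/23 = 6, 46×5/23 = 10, 46×5/23 = 10, 46×4/23 = 8.
A: (10 − 12)²/12 = 4/12 = 0.333
B: (6 − 6)²/6 = 0/6 = 0.000
C: (12 − 10)²/10 = 4/10 = 0.400
D: (9 − 10)²/10 = 1/10 = 0.100
F: (9 − 8)²/8 = 1/8 = 0.125
Sum = 0.96

0.96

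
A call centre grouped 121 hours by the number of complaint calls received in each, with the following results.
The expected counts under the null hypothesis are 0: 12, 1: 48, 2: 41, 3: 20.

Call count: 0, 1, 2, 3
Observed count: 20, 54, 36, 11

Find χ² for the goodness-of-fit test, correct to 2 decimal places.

10.74

cat         O        E   (O−E)²/E
0          20       12      5.333
1          54       48      0.750
2          36       41      0.610
3          11       20      4.050
Sum = 10.74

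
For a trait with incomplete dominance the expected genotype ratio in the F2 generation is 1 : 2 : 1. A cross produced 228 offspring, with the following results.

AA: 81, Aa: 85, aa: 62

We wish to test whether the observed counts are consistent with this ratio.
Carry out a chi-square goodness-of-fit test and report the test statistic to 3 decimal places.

Ratio total = 4. Expected counts: 228×1/4 = 57, 228×2/4 = 114, 228×1/4 = 57.
AA: (81 − 57)²/57 = 576/57 = 10.1053
Aa: (85 − 114)²/114 = 841/114 = 7.3772
aa: (62 − 57)²/57 = 25/57 = 0.4386
Sum = 17.921

17.921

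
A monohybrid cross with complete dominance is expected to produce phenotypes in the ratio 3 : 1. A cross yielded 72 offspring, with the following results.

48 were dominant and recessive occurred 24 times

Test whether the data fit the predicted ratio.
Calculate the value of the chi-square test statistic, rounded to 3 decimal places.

2.667

Ratio total = 4. Expected counts: 72×3/4 = 54, 72×1/4 = 18.
χ² = (48−54)²/54 + (24−18)²/18
   = 0.6667 + 2.0000
Sum = 2.667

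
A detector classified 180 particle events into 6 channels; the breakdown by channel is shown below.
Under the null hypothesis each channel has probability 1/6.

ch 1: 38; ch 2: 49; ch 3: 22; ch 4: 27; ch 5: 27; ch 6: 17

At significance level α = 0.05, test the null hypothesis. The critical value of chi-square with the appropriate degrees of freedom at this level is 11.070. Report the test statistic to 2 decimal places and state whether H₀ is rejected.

Under H₀ each category has probability 1/6, so each expected count is 180/6 = 30.
cat         O        E   (O−E)²/E
ch 1       38       30      2.133
ch 2       49       30     12.033
ch 3       22       30      2.133
ch 4       27       30      0.300
ch 5       27       30      0.300
ch 6       17       30      5.633
Sum = 22.53
df = 5. Since 22.53 > 11.070, we reject H₀.

22.53; reject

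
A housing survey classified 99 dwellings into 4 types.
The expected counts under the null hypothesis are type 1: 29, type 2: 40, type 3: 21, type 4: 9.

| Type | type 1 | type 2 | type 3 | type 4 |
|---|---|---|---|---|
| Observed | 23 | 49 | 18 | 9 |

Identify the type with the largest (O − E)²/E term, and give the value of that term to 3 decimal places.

cat         O        E   (O−E)²/E
type 1     23       29     1.2414
type 2     49       40     2.0250
type 3     18       21     0.4286
type 4      9        9     0.0000
The largest term is for type 2: 2.025.

type 2, 2.025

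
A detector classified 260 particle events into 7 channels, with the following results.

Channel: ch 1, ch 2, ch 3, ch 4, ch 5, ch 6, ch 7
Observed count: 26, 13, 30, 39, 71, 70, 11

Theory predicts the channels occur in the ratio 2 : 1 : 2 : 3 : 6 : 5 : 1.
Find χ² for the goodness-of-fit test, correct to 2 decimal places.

Ratio total = 20. Expected counts: 260×2/20 = 26, 260×1/20 = 13, 260×2/20 = 26, 260×3/20 = 39, 260×6/20 = 78, 260×5/20 = 65, 260×1/20 = 13.
χ² = (26−26)²/26 + (13−13)²/13 + (30−26)²/26 + (39−39)²/39 + (71−78)²/78 + (70−65)²/65 + (11−13)²/13
   = 0.000 + 0.000 + 0.615 + 0.000 + 0.628 + 0.385 + 0.308
Sum = 1.94

1.94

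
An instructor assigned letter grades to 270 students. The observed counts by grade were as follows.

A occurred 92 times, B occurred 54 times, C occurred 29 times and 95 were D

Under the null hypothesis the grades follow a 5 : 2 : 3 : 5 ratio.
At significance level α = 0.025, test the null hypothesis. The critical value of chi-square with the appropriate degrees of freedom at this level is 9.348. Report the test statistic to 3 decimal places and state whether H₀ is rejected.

Ratio total = 15. Expected counts: 270×5/15 = 90, 270×2/15 = 36, 270×3/15 = 54, 270×5/15 = 90.
χ² = (92−90)²/90 + (54−36)²/36 + (29−54)²/54 + (95−90)²/90
   = 0.0444 + 9.0000 + 11.5741 + 0.2778
Sum = 20.896
df = 3. Since 20.896 > 9.348, we reject H₀.

20.896; reject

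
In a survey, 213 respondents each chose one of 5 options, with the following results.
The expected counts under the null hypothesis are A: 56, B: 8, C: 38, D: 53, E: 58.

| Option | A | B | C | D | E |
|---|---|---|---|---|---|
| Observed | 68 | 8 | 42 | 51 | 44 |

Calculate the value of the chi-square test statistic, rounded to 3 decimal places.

A: (68 − 56)²/56 = 144/56 = 2.5714
B: (8 − 8)²/8 = 0/8 = 0.0000
C: (42 − 38)²/38 = 16/38 = 0.4211
D: (51 − 53)²/53 = 4/53 = 0.0755
E: (44 − 58)²/58 = 196/58 = 3.3793
Sum = 6.447

6.447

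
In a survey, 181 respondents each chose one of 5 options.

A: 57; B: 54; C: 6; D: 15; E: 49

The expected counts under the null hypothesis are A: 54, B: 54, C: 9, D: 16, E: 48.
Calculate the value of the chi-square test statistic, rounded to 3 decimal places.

χ² = (57−54)²/54 + (54−54)²/54 + (6−9)²/9 + (15−16)²/16 + (49−48)²/48
   = 0.1667 + 0.0000 + 1.0000 + 0.0625 + 0.0208
Sum = 1.250

1.250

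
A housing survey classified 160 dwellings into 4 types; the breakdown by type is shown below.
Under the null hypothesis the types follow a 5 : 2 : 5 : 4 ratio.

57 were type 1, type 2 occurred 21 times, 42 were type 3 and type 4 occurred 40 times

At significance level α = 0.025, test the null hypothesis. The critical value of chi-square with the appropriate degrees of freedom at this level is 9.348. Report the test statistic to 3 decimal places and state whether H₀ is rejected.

Ratio total = 16. Expected counts: 160×5/16 = 50, 160×2/16 = 20, 160×5/16 = 50, 160×4/16 = 40.
χ² = (57−50)²/50 + (21−20)²/20 + (42−50)²/50 + (40−40)²/40
   = 0.9800 + 0.0500 + 1.2800 + 0.0000
Sum = 2.310
df = 3. Since 2.310 < 9.348, we do not reject H₀.

2.310; do not reject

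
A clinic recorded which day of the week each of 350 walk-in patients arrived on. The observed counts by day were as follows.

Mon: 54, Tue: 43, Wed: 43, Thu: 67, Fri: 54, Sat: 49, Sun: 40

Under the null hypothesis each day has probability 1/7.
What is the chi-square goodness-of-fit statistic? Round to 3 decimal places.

10.400

Expected count for each of the 7 categories: 350/7 = 50.
Mon: (54 − 50)²/50 = 16/50 = 0.3200
Tue: (43 − 50)²/50 = 49/50 = 0.9800
Wed: (43 − 50)²/50 = 49/50 = 0.9800
Thu: (67 − 50)²/50 = 289/50 = 5.7800
Fri: (54 − 50)²/50 = 16/50 = 0.3200
Sat: (49 − 50)²/50 = 1/50 = 0.0200
Sun: (40 − 50)²/50 = 100/50 = 2.0000
Sum = 10.400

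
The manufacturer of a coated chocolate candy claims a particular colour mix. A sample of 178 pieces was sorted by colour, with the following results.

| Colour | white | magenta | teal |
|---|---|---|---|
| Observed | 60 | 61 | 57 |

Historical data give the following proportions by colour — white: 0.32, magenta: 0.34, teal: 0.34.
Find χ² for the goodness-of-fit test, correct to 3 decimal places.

Expected counts E_i = n·p_i: 178×0.32 = 56.96, 178×0.34 = 60.52, 178×0.34 = 60.52.
χ² = (60−56.96)²/56.96 + (61−60.52)²/60.52 + (57−60.52)²/60.52
   = 0.1622 + 0.0038 + 0.2047
Sum = 0.371

0.371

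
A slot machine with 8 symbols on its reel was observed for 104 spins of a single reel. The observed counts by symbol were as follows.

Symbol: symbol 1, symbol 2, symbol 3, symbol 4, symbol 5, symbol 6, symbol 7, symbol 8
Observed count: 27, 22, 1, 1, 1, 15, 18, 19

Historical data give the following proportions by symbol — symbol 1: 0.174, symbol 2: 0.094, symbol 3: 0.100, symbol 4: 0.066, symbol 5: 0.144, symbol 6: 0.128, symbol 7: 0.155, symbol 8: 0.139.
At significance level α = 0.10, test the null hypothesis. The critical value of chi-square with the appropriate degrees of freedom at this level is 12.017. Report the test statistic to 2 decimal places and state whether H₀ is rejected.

48.08; reject

Expected counts E_i = n·p_i: 104×0.174 = 18.096, 104×0.094 = 9.776, 104×0.100 = 10.4, 104×0.066 = 6.864, 104×0.144 = 14.976, 104×0.128 = 13.312, 104×0.155 = 16.12, 104×0.139 = 14.456.
symbol 1: (27 − 18.096)²/18.096 = 79.281216/18.096 = 4.381
symbol 2: (22 − 9.776)²/9.776 = 149.426176/9.776 = 15.285
symbol 3: (1 − 10.4)²/10.4 = 88.36/10.4 = 8.496
symbol 4: (1 − 6.864)²/6.864 = 34.386496/6.864 = 5.010
symbol 5: (1 − 14.976)²/14.976 = 195.328576/14.976 = 13.043
symbol 6: (15 − 13.312)²/13.312 = 2.849344/13.312 = 0.214
symbol 7: (18 − 16.12)²/16.12 = 3.5344/16.12 = 0.219
symbol 8: (19 − 14.456)²/14.456 = 20.647936/14.456 = 1.428
Sum = 48.08
df = 7. Since 48.08 > 12.017, we reject H₀.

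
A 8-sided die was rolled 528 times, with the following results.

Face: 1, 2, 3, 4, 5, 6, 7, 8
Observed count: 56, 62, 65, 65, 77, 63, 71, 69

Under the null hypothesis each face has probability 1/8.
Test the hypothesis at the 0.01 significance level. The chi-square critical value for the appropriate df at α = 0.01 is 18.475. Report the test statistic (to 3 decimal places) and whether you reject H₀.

4.273; do not reject

Under H₀ each category has probability 1/8, so each expected count is 528/8 = 66.
cat         O        E   (O−E)²/E
1          56       66     1.5152
2          62       66     0.2424
3          65       66     0.0152
4          65       66     0.0152
5          77       66     1.8333
6          63       66     0.1364
7          71       66     0.3788
8          69       66     0.1364
Sum = 4.273
df = 7. Since 4.273 < 18.475, we do not reject H₀.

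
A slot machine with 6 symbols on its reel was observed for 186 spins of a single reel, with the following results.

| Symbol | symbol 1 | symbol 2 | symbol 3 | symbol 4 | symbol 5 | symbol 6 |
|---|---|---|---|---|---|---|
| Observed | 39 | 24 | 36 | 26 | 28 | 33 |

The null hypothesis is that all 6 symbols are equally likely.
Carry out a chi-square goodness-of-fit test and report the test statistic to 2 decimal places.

Expected count for each of the 6 categories: 186/6 = 31.
χ² = (39−31)²/31 + (24−31)²/31 + (36−31)²/31 + (26−31)²/31 + (28−31)²/31 + (33−31)²/31
   = 2.065 + 1.581 + 0.806 + 0.806 + 0.290 + 0.129
Sum = 5.68

5.68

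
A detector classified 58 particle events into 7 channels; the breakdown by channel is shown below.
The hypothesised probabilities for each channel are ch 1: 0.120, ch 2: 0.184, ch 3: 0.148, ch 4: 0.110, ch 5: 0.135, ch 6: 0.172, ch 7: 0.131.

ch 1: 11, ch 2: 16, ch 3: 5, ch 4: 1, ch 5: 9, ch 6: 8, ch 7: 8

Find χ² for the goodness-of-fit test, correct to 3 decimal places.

Expected counts E_i = n·p_i: 58×0.120 = 6.96, 58×0.184 = 10.672, 58×0.148 = 8.584, 58×0.110 = 6.38, 58×0.135 = 7.83, 58×0.172 = 9.976, 58×0.131 = 7.598.
ch 1: (11 − 6.96)²/6.96 = 16.3216/6.96 = 2.3451
ch 2: (16 − 10.672)²/10.672 = 28.387584/10.672 = 2.6600
ch 3: (5 − 8.584)²/8.584 = 12.845056/8.584 = 1.4964
ch 4: (1 − 6.38)²/6.38 = 28.9444/6.38 = 4.5367
ch 5: (9 − 7.83)²/7.83 = 1.3689/7.83 = 0.1748
ch 6: (8 − 9.976)²/9.976 = 3.904576/9.976 = 0.3914
ch 7: (8 − 7.598)²/7.598 = 0.161604/7.598 = 0.0213
Sum = 11.626

11.626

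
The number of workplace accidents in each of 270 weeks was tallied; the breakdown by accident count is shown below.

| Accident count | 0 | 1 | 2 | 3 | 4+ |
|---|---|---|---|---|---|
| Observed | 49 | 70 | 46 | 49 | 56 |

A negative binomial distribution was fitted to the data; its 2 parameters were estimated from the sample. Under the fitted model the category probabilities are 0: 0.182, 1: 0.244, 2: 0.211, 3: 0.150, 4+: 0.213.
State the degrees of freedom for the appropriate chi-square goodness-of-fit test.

2

There are k = 5 categories and 2 parameters estimated from the data, so df = 5 − 1 − 2 = 2.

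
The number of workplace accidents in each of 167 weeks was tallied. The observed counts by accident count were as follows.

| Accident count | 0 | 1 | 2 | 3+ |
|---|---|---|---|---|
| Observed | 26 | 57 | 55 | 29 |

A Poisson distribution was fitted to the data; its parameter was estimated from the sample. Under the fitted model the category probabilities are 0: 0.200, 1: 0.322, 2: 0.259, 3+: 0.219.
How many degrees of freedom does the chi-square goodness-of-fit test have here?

2

There are k = 4 categories and 1 parameter estimated from the data, so df = 4 − 1 − 1 = 2.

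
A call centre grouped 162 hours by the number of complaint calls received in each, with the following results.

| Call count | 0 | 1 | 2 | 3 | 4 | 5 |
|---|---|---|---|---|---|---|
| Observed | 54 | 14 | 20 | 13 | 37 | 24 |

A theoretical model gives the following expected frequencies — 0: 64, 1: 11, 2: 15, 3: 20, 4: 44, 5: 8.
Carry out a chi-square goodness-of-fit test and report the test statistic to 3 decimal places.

39.611

χ² = (54−64)²/64 + (14−11)²/11 + (20−15)²/15 + (13−20)²/20 + (37−44)²/44 + (24−8)²/8
   = 1.5625 + 0.8182 + 1.6667 + 2.4500 + 1.1136 + 32.0000
Sum = 39.611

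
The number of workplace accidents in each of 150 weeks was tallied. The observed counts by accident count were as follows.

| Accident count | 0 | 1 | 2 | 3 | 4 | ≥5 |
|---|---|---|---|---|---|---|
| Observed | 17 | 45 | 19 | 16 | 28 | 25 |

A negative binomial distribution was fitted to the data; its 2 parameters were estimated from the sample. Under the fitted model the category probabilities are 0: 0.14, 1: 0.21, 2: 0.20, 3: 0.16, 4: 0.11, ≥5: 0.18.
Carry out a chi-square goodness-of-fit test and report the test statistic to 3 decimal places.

21.411

Expected counts E_i = n·p_i: 150×0.14 = 21, 150×0.21 = 31.5, 150×0.20 = 30, 150×0.16 = 24, 150×0.11 = 16.5, 150×0.18 = 27.
cat         O        E   (O−E)²/E
0          17       21     0.7619
1          45     31.5     5.7857
2          19       30     4.0333
3          16       24     2.6667
4          28     16.5     8.0152
≥5         25       27     0.1481
Sum = 21.411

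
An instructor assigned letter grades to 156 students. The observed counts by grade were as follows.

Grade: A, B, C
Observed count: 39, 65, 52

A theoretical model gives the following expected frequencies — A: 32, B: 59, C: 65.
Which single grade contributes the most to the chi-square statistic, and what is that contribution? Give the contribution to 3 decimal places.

C, 2.600

cat         O        E   (O−E)²/E
A          39       32     1.5313
B          65       59     0.6102
C          52       65     2.6000
The largest term is for C: 2.600.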